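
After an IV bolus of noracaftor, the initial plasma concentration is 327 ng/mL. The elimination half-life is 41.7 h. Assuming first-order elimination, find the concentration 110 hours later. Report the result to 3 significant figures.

k = ln 2 / 41.7 = 0.01662 h⁻¹
110 h is 2.638 half-lives, so C = 327 × (1/2)^2.638 = 327 × 0.1607 ≈ 52.5 ng/mL

52.5 ng/mL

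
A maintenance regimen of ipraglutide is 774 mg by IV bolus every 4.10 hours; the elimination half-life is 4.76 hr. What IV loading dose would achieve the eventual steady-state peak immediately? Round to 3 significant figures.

k = ln 2 / 4.76 = 0.1456 hr⁻¹
Accumulation ratio R = 1 / (1 − e^(−kτ)) = 1 / (1 − e^(−0.1456×4.10)) = 1 / (1 − 0.5504) = 2.224
Loading dose = maintenance dose × R = 774 × 2.224 ≈ 1720 mg

1720 mg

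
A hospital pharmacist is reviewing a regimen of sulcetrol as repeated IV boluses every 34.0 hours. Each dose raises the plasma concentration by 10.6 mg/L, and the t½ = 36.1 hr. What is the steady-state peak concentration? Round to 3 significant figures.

k = ln 2 / 36.1 = 0.01920 hr⁻¹
Fraction remaining after one interval: e^(−kτ) = e^(−0.01920 × 34.0) = 0.5206
R = 1 / (1 − 0.5206) = 2.086
Css,max = 10.6 × 2.086 ≈ 22.1 mg/L

22.1 mg/L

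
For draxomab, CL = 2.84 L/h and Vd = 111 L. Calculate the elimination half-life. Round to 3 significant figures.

k = CL / V = 2.84 / 111 = 0.02559 h⁻¹
t½ = ln 2 / k = ln 2 / 0.02559 ≈ 27.1 hours

27.1 hours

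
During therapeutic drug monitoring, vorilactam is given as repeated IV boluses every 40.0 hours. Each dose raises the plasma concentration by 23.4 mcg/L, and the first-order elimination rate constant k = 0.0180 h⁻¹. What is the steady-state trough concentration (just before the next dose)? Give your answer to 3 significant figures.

22.2 mcg/L

Fraction remaining after one interval: e^(−kτ) = e^(−0.01800 × 40.0) = 0.4868
R = 1 / (1 − 0.4868) = 1.948
Css,max = 23.4 × 1.948 = 45.59 mcg/L
Css,min = Css,max × e^(−kτ) = 45.59 × 0.4868 ≈ 22.2 mcg/L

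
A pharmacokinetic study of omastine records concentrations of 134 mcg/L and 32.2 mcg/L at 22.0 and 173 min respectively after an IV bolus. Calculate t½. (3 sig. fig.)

73.4 minutes

k = ln(C₁/C₂) / (t₂ − t₁) = ln(134/32.2) / (173 − 22.0)
  = 1.426 / 151.0 = 0.009443 min⁻¹
t½ = ln 2 / k = ln 2 / 0.009443 ≈ 73.4 minutes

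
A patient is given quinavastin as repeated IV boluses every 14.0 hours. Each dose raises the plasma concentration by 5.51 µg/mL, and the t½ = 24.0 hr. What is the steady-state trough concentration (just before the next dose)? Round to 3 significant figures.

11.1 µg/mL

k = ln 2 / 24.0 = 0.02888 hr⁻¹
Fraction remaining after one interval: e^(−kτ) = e^(−0.02888 × 14.0) = 0.6674
R = 1 / (1 − 0.6674) = 3.007
Css,max = 5.51 × 3.007 = 16.57 µg/mL
Css,min = Css,max × e^(−kτ) = 16.57 × 0.6674 ≈ 11.1 µg/mL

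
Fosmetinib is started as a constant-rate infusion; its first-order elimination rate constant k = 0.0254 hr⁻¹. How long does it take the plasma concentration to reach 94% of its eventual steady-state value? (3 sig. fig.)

f = 1 − e^(−kt)  ⇒  t = −ln(1 − f) / k
t = −ln(1 − 0.94) / 0.02540 = 2.813 / 0.02540 ≈ 111 hours

111 hours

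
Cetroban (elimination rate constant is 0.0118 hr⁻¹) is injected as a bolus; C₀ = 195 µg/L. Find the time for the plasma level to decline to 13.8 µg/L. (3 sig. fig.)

224 hours

C(t) = C₀ e^(−kt)  ⇒  t = ln(C₀/C) / k
t = ln(195/13.8) / 0.01180 = 2.648 / 0.01180 ≈ 224 hours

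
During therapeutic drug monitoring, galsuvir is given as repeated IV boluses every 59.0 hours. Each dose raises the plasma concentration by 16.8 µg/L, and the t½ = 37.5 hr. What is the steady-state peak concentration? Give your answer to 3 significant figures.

k = ln 2 / 37.5 = 0.01848 hr⁻¹
Fraction remaining after one interval: e^(−kτ) = e^(−0.01848 × 59.0) = 0.3360
R = 1 / (1 − 0.3360) = 1.506
Css,max = 16.8 × 1.506 ≈ 25.3 µg/L

25.3 µg/L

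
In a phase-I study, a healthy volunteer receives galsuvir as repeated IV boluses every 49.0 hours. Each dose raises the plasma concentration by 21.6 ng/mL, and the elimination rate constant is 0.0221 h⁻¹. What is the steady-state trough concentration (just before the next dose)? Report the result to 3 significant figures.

11.1 ng/mL

Fraction remaining after one interval: e^(−kτ) = e^(−0.02210 × 49.0) = 0.3386
R = 1 / (1 − 0.3386) = 1.512
Css,max = 21.6 × 1.512 = 32.66 ng/mL
Css,min = Css,max × e^(−kτ) = 32.66 × 0.3386 ≈ 11.1 ng/mL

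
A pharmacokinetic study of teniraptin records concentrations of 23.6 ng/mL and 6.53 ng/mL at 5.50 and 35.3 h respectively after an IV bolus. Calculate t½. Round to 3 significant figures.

k = ln(C₁/C₂) / (t₂ − t₁) = ln(23.6/6.53) / (35.3 − 5.50)
  = 1.285 / 29.80 = 0.04312 h⁻¹
t½ = ln 2 / k = ln 2 / 0.04312 ≈ 16.1 hours

16.1 hours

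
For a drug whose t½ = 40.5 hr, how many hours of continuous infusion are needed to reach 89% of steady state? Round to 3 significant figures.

129 hours

k = ln 2 / 40.5 = 0.01711 hr⁻¹
f = 1 − e^(−kt)  ⇒  t = −ln(1 − f) / k
t = −ln(1 − 0.89) / 0.01711 = 2.207 / 0.01711 ≈ 129 hours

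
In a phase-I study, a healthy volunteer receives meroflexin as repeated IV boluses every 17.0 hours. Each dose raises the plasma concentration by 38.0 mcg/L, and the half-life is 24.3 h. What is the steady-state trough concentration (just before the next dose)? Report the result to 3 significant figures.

60.9 mcg/L

k = ln 2 / 24.3 = 0.02852 h⁻¹
Fraction remaining after one interval: e^(−kτ) = e^(−0.02852 × 17.0) = 0.6157
R = 1 / (1 − 0.6157) = 2.602
Css,max = 38.0 × 2.602 = 98.89 mcg/L
Css,min = Css,max × e^(−kτ) = 98.89 × 0.6157 ≈ 60.9 mcg/L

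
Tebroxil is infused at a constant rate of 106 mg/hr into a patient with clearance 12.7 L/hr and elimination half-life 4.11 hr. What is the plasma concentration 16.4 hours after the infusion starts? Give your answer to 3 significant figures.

Css = rate / CL = 106 / 12.7 = 8.346 mg/L
k = ln 2 / 4.11 = 0.1686 hr⁻¹
C(t) = Css (1 − e^(−kt)) = 8.346 × (1 − e^(−2.766)) = 8.346 × 0.9371 ≈ 7.82 mg/L

7.82 mg/L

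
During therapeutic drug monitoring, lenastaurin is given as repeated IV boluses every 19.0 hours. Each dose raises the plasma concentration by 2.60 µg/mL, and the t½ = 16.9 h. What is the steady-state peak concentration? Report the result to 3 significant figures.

4.80 µg/mL

k = ln 2 / 16.9 = 0.04101 h⁻¹
Fraction remaining after one interval: e^(−kτ) = e^(−0.04101 × 19.0) = 0.4587
R = 1 / (1 − 0.4587) = 1.848
Css,max = 2.60 × 1.848 ≈ 4.80 µg/mL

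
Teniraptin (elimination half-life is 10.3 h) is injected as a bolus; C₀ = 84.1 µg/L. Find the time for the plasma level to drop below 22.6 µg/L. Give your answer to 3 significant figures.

19.5 hours

k = ln 2 / 10.3 = 0.06730 h⁻¹
C(t) = C₀ e^(−kt)  ⇒  t = ln(C₀/C) / k
t = ln(84.1/22.6) / 0.06730 = 1.314 / 0.06730 ≈ 19.5 hours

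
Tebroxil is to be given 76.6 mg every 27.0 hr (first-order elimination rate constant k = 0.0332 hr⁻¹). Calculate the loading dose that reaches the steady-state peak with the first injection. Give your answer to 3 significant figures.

Accumulation ratio R = 1 / (1 − e^(−kτ)) = 1 / (1 − e^(−0.03320×27.0)) = 1 / (1 − 0.4080) = 1.689
Loading dose = maintenance dose × R = 76.6 × 1.689 ≈ 129 mg

129 mg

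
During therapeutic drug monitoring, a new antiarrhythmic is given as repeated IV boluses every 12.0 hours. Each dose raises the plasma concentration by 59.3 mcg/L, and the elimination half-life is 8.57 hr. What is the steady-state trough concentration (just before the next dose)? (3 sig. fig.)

k = ln 2 / 8.57 = 0.08088 hr⁻¹
Fraction remaining after one interval: e^(−kτ) = e^(−0.08088 × 12.0) = 0.3789
R = 1 / (1 − 0.3789) = 1.610
Css,max = 59.3 × 1.610 = 95.47 mcg/L
Css,min = Css,max × e^(−kτ) = 95.47 × 0.3789 ≈ 36.2 mcg/L

36.2 mcg/L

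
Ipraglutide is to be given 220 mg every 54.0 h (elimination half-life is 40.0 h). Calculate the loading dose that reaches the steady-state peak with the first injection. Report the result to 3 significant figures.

k = ln 2 / 40.0 = 0.01733 h⁻¹
Accumulation ratio R = 1 / (1 − e^(−kτ)) = 1 / (1 − e^(−0.01733×54.0)) = 1 / (1 − 0.3923) = 1.646
Loading dose = maintenance dose × R = 220 × 1.646 ≈ 362 mg

362 mg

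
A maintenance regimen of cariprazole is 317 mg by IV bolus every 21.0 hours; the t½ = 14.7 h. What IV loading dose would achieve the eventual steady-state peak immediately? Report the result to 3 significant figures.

504 mg

k = ln 2 / 14.7 = 0.04715 h⁻¹
Accumulation ratio R = 1 / (1 − e^(−kτ)) = 1 / (1 − e^(−0.04715×21.0)) = 1 / (1 − 0.3715) = 1.591
Loading dose = maintenance dose × R = 317 × 1.591 ≈ 504 mg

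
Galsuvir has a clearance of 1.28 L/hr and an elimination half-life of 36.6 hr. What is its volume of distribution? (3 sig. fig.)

k = ln 2 / t½ = ln 2 / 36.6 = 0.01894 hr⁻¹
V = CL / k = 1.28 / 0.01894 ≈ 67.6 L

67.6 L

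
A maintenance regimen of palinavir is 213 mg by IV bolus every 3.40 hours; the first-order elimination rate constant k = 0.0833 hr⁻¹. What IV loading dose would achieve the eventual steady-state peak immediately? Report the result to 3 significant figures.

864 mg

Accumulation ratio R = 1 / (1 − e^(−kτ)) = 1 / (1 − e^(−0.08330×3.40)) = 1 / (1 − 0.7534) = 4.054
Loading dose = maintenance dose × R = 213 × 4.054 ≈ 864 mg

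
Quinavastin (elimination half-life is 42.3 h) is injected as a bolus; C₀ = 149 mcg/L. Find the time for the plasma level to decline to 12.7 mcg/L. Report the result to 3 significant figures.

k = ln 2 / 42.3 = 0.01639 h⁻¹
C(t) = C₀ e^(−kt)  ⇒  t = ln(C₀/C) / k
t = ln(149/12.7) / 0.01639 = 2.462 / 0.01639 ≈ 150 hours

150 hours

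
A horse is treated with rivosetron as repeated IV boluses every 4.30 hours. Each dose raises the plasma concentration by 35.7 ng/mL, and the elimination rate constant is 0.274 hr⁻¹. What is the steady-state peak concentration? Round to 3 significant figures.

51.6 ng/mL

Fraction remaining after one interval: e^(−kτ) = e^(−0.2740 × 4.30) = 0.3078
R = 1 / (1 − 0.3078) = 1.445
Css,max = 35.7 × 1.445 ≈ 51.6 ng/mL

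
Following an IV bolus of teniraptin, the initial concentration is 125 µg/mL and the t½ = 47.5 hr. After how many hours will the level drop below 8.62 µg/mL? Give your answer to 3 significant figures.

183 hours

k = ln 2 / 47.5 = 0.01459 hr⁻¹
C(t) = C₀ e^(−kt)  ⇒  t = ln(C₀/C) / k
t = ln(125/8.62) / 0.01459 = 2.674 / 0.01459 ≈ 183 hours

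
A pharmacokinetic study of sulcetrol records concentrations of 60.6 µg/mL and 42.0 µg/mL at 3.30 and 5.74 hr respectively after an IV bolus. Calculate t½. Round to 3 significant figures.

k = ln(C₁/C₂) / (t₂ − t₁) = ln(60.6/42.0) / (5.74 − 3.30)
  = 0.3666 / 2.440 = 0.1503 hr⁻¹
t½ = ln 2 / k = ln 2 / 0.1503 ≈ 4.61 hours

4.61 hours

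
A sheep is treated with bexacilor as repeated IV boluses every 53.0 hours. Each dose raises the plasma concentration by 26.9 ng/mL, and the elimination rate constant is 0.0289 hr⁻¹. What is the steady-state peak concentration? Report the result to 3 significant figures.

Fraction remaining after one interval: e^(−kτ) = e^(−0.02890 × 53.0) = 0.2162
R = 1 / (1 − 0.2162) = 1.276
Css,max = 26.9 × 1.276 ≈ 34.3 ng/mL

34.3 ng/mL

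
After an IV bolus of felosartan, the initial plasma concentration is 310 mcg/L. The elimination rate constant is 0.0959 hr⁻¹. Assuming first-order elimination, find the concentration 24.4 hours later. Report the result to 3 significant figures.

29.9 mcg/L

C(t) = C₀ e^(−kt) = 310 × e^(−0.09590 × 24.4) = 310 × e^(−2.340) = 310 × 0.09633 ≈ 29.9 mcg/L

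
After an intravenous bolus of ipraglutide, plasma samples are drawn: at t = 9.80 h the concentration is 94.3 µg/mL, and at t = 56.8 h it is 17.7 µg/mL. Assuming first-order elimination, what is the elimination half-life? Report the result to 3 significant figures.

19.5 hours

k = ln(C₁/C₂) / (t₂ − t₁) = ln(94.3/17.7) / (56.8 − 9.80)
  = 1.673 / 47.00 = 0.03559 h⁻¹
t½ = ln 2 / k = ln 2 / 0.03559 ≈ 19.5 hours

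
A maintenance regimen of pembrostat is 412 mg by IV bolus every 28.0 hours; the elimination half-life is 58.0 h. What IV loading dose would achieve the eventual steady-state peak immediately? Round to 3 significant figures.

1450 mg

k = ln 2 / 58.0 = 0.01195 h⁻¹
Accumulation ratio R = 1 / (1 − e^(−kτ)) = 1 / (1 − e^(−0.01195×28.0)) = 1 / (1 − 0.7156) = 3.516
Loading dose = maintenance dose × R = 412 × 3.516 ≈ 1450 mg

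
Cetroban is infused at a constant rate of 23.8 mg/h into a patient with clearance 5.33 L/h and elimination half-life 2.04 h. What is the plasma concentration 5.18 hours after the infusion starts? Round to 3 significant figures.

Css = rate / CL = 23.8 / 5.33 = 4.465 µg/mL
k = ln 2 / 2.04 = 0.3398 h⁻¹
C(t) = Css (1 − e^(−kt)) = 4.465 × (1 − e^(−1.760)) = 4.465 × 0.8280 ≈ 3.70 µg/mL

3.70 µg/mL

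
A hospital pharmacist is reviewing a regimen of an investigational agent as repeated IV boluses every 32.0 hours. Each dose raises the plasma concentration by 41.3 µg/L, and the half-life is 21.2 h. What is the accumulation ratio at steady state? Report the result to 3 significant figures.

k = ln 2 / 21.2 = 0.03270 h⁻¹
Fraction remaining after one interval: e^(−kτ) = e^(−0.03270 × 32.0) = 0.3512
R = 1 / (1 − 0.3512) = 1 / 0.6488 ≈ 1.54

1.54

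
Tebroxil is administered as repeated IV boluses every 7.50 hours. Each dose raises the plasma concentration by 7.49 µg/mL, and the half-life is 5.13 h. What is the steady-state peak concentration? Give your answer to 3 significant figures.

11.8 µg/mL

k = ln 2 / 5.13 = 0.1351 h⁻¹
Fraction remaining after one interval: e^(−kτ) = e^(−0.1351 × 7.50) = 0.3630
R = 1 / (1 − 0.3630) = 1.570
Css,max = 7.49 × 1.570 ≈ 11.8 µg/mL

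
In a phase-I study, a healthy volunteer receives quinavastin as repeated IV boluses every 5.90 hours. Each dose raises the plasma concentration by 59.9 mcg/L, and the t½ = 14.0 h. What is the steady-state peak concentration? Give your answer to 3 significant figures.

k = ln 2 / 14.0 = 0.04951 h⁻¹
Fraction remaining after one interval: e^(−kτ) = e^(−0.04951 × 5.90) = 0.7467
R = 1 / (1 − 0.7467) = 3.948
Css,max = 59.9 × 3.948 ≈ 236 mcg/L

236 mcg/L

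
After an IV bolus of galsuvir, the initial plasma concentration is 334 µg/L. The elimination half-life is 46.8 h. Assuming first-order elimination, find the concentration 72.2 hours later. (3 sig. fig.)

115 µg/L

k = ln 2 / 46.8 = 0.01481 h⁻¹
72.2 h is 1.543 half-lives, so C = 334 × (1/2)^1.543 = 334 × 0.3432 ≈ 115 µg/L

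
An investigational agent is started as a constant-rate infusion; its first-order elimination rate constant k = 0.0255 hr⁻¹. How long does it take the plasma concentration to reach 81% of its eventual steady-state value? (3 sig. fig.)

f = 1 − e^(−kt)  ⇒  t = −ln(1 − f) / k
t = −ln(1 − 0.81) / 0.02550 = 1.661 / 0.02550 ≈ 65.1 hours

65.1 hours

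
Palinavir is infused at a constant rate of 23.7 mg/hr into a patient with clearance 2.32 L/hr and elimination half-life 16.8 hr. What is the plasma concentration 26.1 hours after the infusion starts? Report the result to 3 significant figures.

Css = rate / CL = 23.7 / 2.32 = 10.22 µg/mL
k = ln 2 / 16.8 = 0.04126 hr⁻¹
C(t) = Css (1 − e^(−kt)) = 10.22 × (1 − e^(−1.077)) = 10.22 × 0.6593 ≈ 6.74 µg/mL

6.74 µg/mL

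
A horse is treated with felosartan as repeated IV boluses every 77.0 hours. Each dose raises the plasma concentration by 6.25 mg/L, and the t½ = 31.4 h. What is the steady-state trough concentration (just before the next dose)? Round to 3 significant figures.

k = ln 2 / 31.4 = 0.02207 h⁻¹
Fraction remaining after one interval: e^(−kτ) = e^(−0.02207 × 77.0) = 0.1827
R = 1 / (1 − 0.1827) = 1.224
Css,max = 6.25 × 1.224 = 7.647 mg/L
Css,min = Css,max × e^(−kτ) = 7.647 × 0.1827 ≈ 1.40 mg/L

1.40 mg/L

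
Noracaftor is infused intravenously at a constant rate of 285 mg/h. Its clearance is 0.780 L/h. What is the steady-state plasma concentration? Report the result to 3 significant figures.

Css = infusion rate / CL = 285 / 0.780 ≈ 365 µg/mL

365 µg/mL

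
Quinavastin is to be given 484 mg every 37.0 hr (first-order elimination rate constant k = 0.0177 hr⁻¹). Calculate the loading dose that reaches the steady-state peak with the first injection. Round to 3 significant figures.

Accumulation ratio R = 1 / (1 − e^(−kτ)) = 1 / (1 − e^(−0.01770×37.0)) = 1 / (1 − 0.5195) = 2.081
Loading dose = maintenance dose × R = 484 × 2.081 ≈ 1010 mg

1010 mg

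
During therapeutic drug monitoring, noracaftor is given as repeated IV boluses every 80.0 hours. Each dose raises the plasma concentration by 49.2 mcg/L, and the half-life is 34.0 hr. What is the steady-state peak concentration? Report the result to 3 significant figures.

k = ln 2 / 34.0 = 0.02039 hr⁻¹
Fraction remaining after one interval: e^(−kτ) = e^(−0.02039 × 80.0) = 0.1957
R = 1 / (1 − 0.1957) = 1.243
Css,max = 49.2 × 1.243 ≈ 61.2 mcg/L

61.2 mcg/L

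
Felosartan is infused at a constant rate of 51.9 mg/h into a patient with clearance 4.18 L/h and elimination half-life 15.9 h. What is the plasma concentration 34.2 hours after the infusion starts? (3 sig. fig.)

9.62 mg/L

Css = rate / CL = 51.9 / 4.18 = 12.42 mg/L
k = ln 2 / 15.9 = 0.04359 h⁻¹
C(t) = Css (1 − e^(−kt)) = 12.42 × (1 − e^(−1.491)) = 12.42 × 0.7748 ≈ 9.62 mg/L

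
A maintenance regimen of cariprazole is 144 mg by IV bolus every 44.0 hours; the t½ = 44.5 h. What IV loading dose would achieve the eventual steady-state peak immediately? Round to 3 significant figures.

290 mg

k = ln 2 / 44.5 = 0.01558 h⁻¹
Accumulation ratio R = 1 / (1 − e^(−kτ)) = 1 / (1 − e^(−0.01558×44.0)) = 1 / (1 − 0.5039) = 2.016
Loading dose = maintenance dose × R = 144 × 2.016 ≈ 290 mg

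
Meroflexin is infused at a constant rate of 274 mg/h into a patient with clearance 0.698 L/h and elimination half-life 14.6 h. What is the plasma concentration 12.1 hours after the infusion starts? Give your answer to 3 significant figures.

172 µg/mL

Css = rate / CL = 274 / 0.698 = 392.6 µg/mL
k = ln 2 / 14.6 = 0.04748 h⁻¹
C(t) = Css (1 − e^(−kt)) = 392.6 × (1 − e^(−0.5745)) = 392.6 × 0.4370 ≈ 172 µg/mL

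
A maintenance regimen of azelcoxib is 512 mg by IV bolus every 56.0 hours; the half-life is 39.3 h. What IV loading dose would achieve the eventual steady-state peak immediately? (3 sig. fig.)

816 mg

k = ln 2 / 39.3 = 0.01764 h⁻¹
Accumulation ratio R = 1 / (1 − e^(−kτ)) = 1 / (1 − e^(−0.01764×56.0)) = 1 / (1 − 0.3724) = 1.593
Loading dose = maintenance dose × R = 512 × 1.593 ≈ 816 mg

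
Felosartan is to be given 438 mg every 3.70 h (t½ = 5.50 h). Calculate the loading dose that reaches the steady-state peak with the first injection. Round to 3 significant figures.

k = ln 2 / 5.50 = 0.1260 h⁻¹
Accumulation ratio R = 1 / (1 − e^(−kτ)) = 1 / (1 − e^(−0.1260×3.70)) = 1 / (1 − 0.6273) = 2.683
Loading dose = maintenance dose × R = 438 × 2.683 ≈ 1180 mg

1180 mg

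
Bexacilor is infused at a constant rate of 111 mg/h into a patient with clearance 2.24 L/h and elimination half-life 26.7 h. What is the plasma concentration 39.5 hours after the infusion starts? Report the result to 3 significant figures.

31.8 µg/mL

Css = rate / CL = 111 / 2.24 = 49.55 µg/mL
k = ln 2 / 26.7 = 0.02596 h⁻¹
C(t) = Css (1 − e^(−kt)) = 49.55 × (1 − e^(−1.025)) = 49.55 × 0.6414 ≈ 31.8 µg/mL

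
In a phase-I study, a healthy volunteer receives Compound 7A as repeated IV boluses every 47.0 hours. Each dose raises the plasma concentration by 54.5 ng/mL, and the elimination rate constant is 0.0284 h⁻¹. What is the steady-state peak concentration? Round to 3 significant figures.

74.0 ng/mL

Fraction remaining after one interval: e^(−kτ) = e^(−0.02840 × 47.0) = 0.2632
R = 1 / (1 − 0.2632) = 1.357
Css,max = 54.5 × 1.357 ≈ 74.0 ng/mL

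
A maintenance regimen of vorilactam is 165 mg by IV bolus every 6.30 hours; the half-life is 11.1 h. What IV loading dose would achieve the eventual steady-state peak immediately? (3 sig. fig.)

k = ln 2 / 11.1 = 0.06245 h⁻¹
Accumulation ratio R = 1 / (1 − e^(−kτ)) = 1 / (1 − e^(−0.06245×6.30)) = 1 / (1 − 0.6748) = 3.075
Loading dose = maintenance dose × R = 165 × 3.075 ≈ 507 mg

507 mg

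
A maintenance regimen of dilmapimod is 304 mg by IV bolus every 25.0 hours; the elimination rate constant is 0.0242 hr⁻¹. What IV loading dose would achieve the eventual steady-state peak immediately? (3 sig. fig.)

670 mg

Accumulation ratio R = 1 / (1 − e^(−kτ)) = 1 / (1 − e^(−0.02420×25.0)) = 1 / (1 − 0.5461) = 2.203
Loading dose = maintenance dose × R = 304 × 2.203 ≈ 670 mg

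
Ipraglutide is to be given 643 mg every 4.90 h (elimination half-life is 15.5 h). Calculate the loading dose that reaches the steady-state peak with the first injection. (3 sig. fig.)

k = ln 2 / 15.5 = 0.04472 h⁻¹
Accumulation ratio R = 1 / (1 − e^(−kτ)) = 1 / (1 − e^(−0.04472×4.90)) = 1 / (1 − 0.8032) = 5.082
Loading dose = maintenance dose × R = 643 × 5.082 ≈ 3270 mg

3270 mg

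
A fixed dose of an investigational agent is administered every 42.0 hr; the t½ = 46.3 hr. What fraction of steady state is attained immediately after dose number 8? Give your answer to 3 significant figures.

k = ln 2 / 46.3 = 0.01497 hr⁻¹
f_n = 1 − e^(−nkτ) = 1 − e^(−8 × 0.01497 × 42.0) = 1 − e^(−5.030) = 1 − 0.006538 ≈ 0.993

0.993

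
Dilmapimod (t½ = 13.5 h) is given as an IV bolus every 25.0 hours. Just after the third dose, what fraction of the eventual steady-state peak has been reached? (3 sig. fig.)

k = ln 2 / 13.5 = 0.05134 h⁻¹
f_n = 1 − e^(−nkτ) = 1 − e^(−3 × 0.05134 × 25.0) = 1 − e^(−3.851) = 1 − 0.02126 ≈ 0.979

0.979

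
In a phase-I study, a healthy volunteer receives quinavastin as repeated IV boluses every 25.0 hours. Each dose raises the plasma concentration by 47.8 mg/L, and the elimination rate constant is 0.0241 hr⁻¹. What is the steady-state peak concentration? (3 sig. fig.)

Fraction remaining after one interval: e^(−kτ) = e^(−0.02410 × 25.0) = 0.5474
R = 1 / (1 − 0.5474) = 2.210
Css,max = 47.8 × 2.210 ≈ 106 mg/L

106 mg/L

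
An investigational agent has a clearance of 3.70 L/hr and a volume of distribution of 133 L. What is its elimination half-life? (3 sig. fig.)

24.9 hours

k = CL / V = 3.70 / 133 = 0.02782 hr⁻¹
t½ = ln 2 / k = ln 2 / 0.02782 ≈ 24.9 hours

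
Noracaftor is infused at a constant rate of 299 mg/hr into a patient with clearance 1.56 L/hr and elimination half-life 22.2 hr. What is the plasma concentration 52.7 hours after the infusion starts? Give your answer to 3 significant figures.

Css = rate / CL = 299 / 1.56 = 191.7 µg/mL
k = ln 2 / 22.2 = 0.03122 hr⁻¹
C(t) = Css (1 − e^(−kt)) = 191.7 × (1 − e^(−1.645)) = 191.7 × 0.8071 ≈ 155 µg/mL

155 µg/mL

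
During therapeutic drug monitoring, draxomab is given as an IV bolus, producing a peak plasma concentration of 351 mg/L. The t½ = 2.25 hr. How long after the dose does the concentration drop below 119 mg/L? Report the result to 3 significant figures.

k = ln 2 / 2.25 = 0.3081 hr⁻¹
C(t) = C₀ e^(−kt)  ⇒  t = ln(C₀/C) / k
t = ln(351/119) / 0.3081 = 1.082 / 0.3081 ≈ 3.51 hours

3.51 hours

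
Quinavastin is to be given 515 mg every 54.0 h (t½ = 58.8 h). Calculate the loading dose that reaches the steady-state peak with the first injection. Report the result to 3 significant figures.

k = ln 2 / 58.8 = 0.01179 h⁻¹
Accumulation ratio R = 1 / (1 − e^(−kτ)) = 1 / (1 − e^(−0.01179×54.0)) = 1 / (1 − 0.5291) = 2.124
Loading dose = maintenance dose × R = 515 × 2.124 ≈ 1090 mg

1090 mg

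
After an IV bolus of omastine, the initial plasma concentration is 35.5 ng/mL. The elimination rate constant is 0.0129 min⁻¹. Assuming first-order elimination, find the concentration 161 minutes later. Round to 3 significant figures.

4.45 ng/mL

C(t) = C₀ e^(−kt) = 35.5 × e^(−0.01290 × 161) = 35.5 × e^(−2.077) = 35.5 × 0.1253 ≈ 4.45 ng/mL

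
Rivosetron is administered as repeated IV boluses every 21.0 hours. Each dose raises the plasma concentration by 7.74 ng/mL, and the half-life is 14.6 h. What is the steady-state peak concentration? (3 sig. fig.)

k = ln 2 / 14.6 = 0.04748 h⁻¹
Fraction remaining after one interval: e^(−kτ) = e^(−0.04748 × 21.0) = 0.3690
R = 1 / (1 − 0.3690) = 1.585
Css,max = 7.74 × 1.585 ≈ 12.3 ng/mL

12.3 ng/mL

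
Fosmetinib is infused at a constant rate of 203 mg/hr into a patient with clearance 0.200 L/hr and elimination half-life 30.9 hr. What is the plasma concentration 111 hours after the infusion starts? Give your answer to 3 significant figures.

931 mg/L

Css = rate / CL = 203 / 0.200 = 1015 mg/L
k = ln 2 / 30.9 = 0.02243 hr⁻¹
C(t) = Css (1 − e^(−kt)) = 1015 × (1 − e^(−2.490)) = 1015 × 0.9171 ≈ 931 mg/L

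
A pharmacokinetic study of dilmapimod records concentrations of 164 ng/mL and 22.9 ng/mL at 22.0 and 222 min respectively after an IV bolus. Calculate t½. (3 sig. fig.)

k = ln(C₁/C₂) / (t₂ − t₁) = ln(164/22.9) / (222 − 22.0)
  = 1.969 / 200.0 = 0.009844 min⁻¹
t½ = ln 2 / k = ln 2 / 0.009844 ≈ 70.4 minutes

70.4 minutes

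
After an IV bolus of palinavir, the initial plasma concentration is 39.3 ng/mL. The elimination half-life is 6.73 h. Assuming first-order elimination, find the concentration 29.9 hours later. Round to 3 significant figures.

1.81 ng/mL

k = ln 2 / 6.73 = 0.1030 h⁻¹
29.9 h is 4.443 half-lives, so C = 39.3 × (1/2)^4.443 = 39.3 × 0.04598 ≈ 1.81 ng/mL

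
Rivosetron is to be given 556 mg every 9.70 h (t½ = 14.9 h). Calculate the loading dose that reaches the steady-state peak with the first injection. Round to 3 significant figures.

1530 mg

k = ln 2 / 14.9 = 0.04652 h⁻¹
Accumulation ratio R = 1 / (1 − e^(−kτ)) = 1 / (1 − e^(−0.04652×9.70)) = 1 / (1 − 0.6368) = 2.754
Loading dose = maintenance dose × R = 556 × 2.754 ≈ 1530 mg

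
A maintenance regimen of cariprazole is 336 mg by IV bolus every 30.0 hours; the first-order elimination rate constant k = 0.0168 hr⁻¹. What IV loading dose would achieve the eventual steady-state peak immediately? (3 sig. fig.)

849 mg

Accumulation ratio R = 1 / (1 − e^(−kτ)) = 1 / (1 − e^(−0.01680×30.0)) = 1 / (1 − 0.6041) = 2.526
Loading dose = maintenance dose × R = 336 × 2.526 ≈ 849 mg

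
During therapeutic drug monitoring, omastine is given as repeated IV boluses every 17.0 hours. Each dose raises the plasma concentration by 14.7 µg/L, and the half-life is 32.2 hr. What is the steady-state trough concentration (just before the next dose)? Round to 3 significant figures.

k = ln 2 / 32.2 = 0.02153 hr⁻¹
Fraction remaining after one interval: e^(−kτ) = e^(−0.02153 × 17.0) = 0.6935
R = 1 / (1 − 0.6935) = 3.263
Css,max = 14.7 × 3.263 = 47.97 µg/L
Css,min = Css,max × e^(−kτ) = 47.97 × 0.6935 ≈ 33.3 µg/L

33.3 µg/L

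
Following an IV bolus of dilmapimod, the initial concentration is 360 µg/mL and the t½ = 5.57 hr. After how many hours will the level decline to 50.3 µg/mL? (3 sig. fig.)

15.8 hours

k = ln 2 / 5.57 = 0.1244 hr⁻¹
C(t) = C₀ e^(−kt)  ⇒  t = ln(C₀/C) / k
t = ln(360/50.3) / 0.1244 = 1.968 / 0.1244 ≈ 15.8 hours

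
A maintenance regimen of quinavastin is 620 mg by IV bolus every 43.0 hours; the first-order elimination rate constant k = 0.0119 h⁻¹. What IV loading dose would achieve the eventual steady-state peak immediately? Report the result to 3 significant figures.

1550 mg

Accumulation ratio R = 1 / (1 − e^(−kτ)) = 1 / (1 − e^(−0.01190×43.0)) = 1 / (1 − 0.5995) = 2.497
Loading dose = maintenance dose × R = 620 × 2.497 ≈ 1550 mg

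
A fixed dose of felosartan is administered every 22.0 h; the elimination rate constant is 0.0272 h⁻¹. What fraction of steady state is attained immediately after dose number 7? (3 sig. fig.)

f_n = 1 − e^(−nkτ) = 1 − e^(−7 × 0.02720 × 22.0) = 1 − e^(−4.189) = 1 − 0.01516 ≈ 0.985

0.985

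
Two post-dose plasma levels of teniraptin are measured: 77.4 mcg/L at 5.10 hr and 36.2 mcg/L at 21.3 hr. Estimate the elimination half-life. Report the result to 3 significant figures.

14.8 hours

k = ln(C₁/C₂) / (t₂ − t₁) = ln(77.4/36.2) / (21.3 − 5.10)
  = 0.7599 / 16.20 = 0.04691 hr⁻¹
t½ = ln 2 / k = ln 2 / 0.04691 ≈ 14.8 hours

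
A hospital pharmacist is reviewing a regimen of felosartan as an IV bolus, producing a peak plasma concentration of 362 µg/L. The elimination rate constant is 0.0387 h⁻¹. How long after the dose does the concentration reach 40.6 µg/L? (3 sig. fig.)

C(t) = C₀ e^(−kt)  ⇒  t = ln(C₀/C) / k
t = ln(362/40.6) / 0.03870 = 2.188 / 0.03870 ≈ 56.5 hours

56.5 hours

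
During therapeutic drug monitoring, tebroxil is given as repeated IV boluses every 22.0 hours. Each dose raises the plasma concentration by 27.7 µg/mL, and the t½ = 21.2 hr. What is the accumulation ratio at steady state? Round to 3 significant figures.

k = ln 2 / 21.2 = 0.03270 hr⁻¹
Fraction remaining after one interval: e^(−kτ) = e^(−0.03270 × 22.0) = 0.4871
R = 1 / (1 − 0.4871) = 1 / 0.5129 ≈ 1.95

1.95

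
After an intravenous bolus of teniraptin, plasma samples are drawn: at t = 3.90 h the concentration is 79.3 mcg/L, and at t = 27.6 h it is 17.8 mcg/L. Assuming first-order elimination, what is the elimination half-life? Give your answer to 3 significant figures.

11.0 hours

k = ln(C₁/C₂) / (t₂ − t₁) = ln(79.3/17.8) / (27.6 − 3.90)
  = 1.494 / 23.70 = 0.06304 h⁻¹
t½ = ln 2 / k = ln 2 / 0.06304 ≈ 11.0 hours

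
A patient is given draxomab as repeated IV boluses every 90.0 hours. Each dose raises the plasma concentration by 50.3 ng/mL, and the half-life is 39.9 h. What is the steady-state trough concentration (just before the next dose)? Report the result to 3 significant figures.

k = ln 2 / 39.9 = 0.01737 h⁻¹
Fraction remaining after one interval: e^(−kτ) = e^(−0.01737 × 90.0) = 0.2094
R = 1 / (1 − 0.2094) = 1.265
Css,max = 50.3 × 1.265 = 63.62 ng/mL
Css,min = Css,max × e^(−kτ) = 63.62 × 0.2094 ≈ 13.3 ng/mL

13.3 ng/mL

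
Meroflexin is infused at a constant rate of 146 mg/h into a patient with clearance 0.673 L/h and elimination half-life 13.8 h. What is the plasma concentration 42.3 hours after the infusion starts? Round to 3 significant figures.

Css = rate / CL = 146 / 0.673 = 216.9 mg/L
k = ln 2 / 13.8 = 0.05023 h⁻¹
C(t) = Css (1 − e^(−kt)) = 216.9 × (1 − e^(−2.125)) = 216.9 × 0.8805 ≈ 191 mg/L

191 mg/L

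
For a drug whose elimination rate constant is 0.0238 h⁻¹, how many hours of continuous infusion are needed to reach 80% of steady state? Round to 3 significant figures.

f = 1 − e^(−kt)  ⇒  t = −ln(1 − f) / k
t = −ln(1 − 0.8) / 0.02380 = 1.609 / 0.02380 ≈ 67.6 hours

67.6 hours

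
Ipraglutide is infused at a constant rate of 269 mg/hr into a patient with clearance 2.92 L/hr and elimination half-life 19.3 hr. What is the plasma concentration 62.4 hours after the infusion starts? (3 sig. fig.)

82.3 µg/mL

Css = rate / CL = 269 / 2.92 = 92.12 µg/mL
k = ln 2 / 19.3 = 0.03591 hr⁻¹
C(t) = Css (1 − e^(−kt)) = 92.12 × (1 − e^(−2.241)) = 92.12 × 0.8937 ≈ 82.3 µg/mL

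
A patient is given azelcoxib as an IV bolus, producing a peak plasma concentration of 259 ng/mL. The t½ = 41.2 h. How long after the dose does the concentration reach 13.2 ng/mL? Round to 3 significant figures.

177 hours

k = ln 2 / 41.2 = 0.01682 h⁻¹
C(t) = C₀ e^(−kt)  ⇒  t = ln(C₀/C) / k
t = ln(259/13.2) / 0.01682 = 2.977 / 0.01682 ≈ 177 hours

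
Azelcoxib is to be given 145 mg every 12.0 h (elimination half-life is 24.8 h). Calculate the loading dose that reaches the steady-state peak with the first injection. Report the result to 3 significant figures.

k = ln 2 / 24.8 = 0.02795 h⁻¹
Accumulation ratio R = 1 / (1 − e^(−kτ)) = 1 / (1 − e^(−0.02795×12.0)) = 1 / (1 − 0.7151) = 3.509
Loading dose = maintenance dose × R = 145 × 3.509 ≈ 509 mg

509 mg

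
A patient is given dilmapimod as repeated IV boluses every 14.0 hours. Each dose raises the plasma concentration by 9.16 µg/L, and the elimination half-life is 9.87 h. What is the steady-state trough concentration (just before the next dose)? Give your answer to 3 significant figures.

5.48 µg/L

k = ln 2 / 9.87 = 0.07023 h⁻¹
Fraction remaining after one interval: e^(−kτ) = e^(−0.07023 × 14.0) = 0.3741
R = 1 / (1 − 0.3741) = 1.598
Css,max = 9.16 × 1.598 = 14.64 µg/L
Css,min = Css,max × e^(−kτ) = 14.64 × 0.3741 ≈ 5.48 µg/L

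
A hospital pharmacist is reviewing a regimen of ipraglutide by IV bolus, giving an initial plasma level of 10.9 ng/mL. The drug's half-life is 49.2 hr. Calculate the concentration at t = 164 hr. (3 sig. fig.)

1.08 ng/mL

k = ln 2 / 49.2 = 0.01409 hr⁻¹
C(t) = C₀ e^(−kt) = 10.9 × e^(−0.01409 × 164) = 10.9 × e^(−2.310) = 10.9 × 0.09921 ≈ 1.08 ng/mL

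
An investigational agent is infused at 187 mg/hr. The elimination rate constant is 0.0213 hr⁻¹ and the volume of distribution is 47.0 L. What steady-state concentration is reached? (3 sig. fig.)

187 µg/mL

CL = k · V = 0.0213 × 47.0 = 1.001 L/hr
Css = rate / CL = 187 / 1.001 ≈ 187 µg/mL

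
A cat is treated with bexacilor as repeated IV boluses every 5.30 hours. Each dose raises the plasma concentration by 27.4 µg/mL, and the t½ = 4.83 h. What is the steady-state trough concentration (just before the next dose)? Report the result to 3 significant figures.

24.0 µg/mL

k = ln 2 / 4.83 = 0.1435 h⁻¹
Fraction remaining after one interval: e^(−kτ) = e^(−0.1435 × 5.30) = 0.4674
R = 1 / (1 − 0.4674) = 1.878
Css,max = 27.4 × 1.878 = 51.44 µg/mL
Css,min = Css,max × e^(−kτ) = 51.44 × 0.4674 ≈ 24.0 µg/mL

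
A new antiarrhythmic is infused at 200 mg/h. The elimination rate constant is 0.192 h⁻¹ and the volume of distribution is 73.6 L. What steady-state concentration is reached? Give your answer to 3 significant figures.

CL = k · V = 0.192 × 73.6 = 14.13 L/h
Css = rate / CL = 200 / 14.13 ≈ 14.2 mg/L

14.2 mg/L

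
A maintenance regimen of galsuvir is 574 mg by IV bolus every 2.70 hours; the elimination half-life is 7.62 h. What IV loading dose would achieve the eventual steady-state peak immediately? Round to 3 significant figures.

2640 mg

k = ln 2 / 7.62 = 0.09096 h⁻¹
Accumulation ratio R = 1 / (1 − e^(−kτ)) = 1 / (1 − e^(−0.09096×2.70)) = 1 / (1 − 0.7822) = 4.592
Loading dose = maintenance dose × R = 574 × 4.592 ≈ 2640 mg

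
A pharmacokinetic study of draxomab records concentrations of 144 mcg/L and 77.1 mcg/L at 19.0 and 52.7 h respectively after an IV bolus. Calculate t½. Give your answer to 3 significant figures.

37.4 hours

k = ln(C₁/C₂) / (t₂ − t₁) = ln(144/77.1) / (52.7 − 19.0)
  = 0.6247 / 33.70 = 0.01854 h⁻¹
t½ = ln 2 / k = ln 2 / 0.01854 ≈ 37.4 hours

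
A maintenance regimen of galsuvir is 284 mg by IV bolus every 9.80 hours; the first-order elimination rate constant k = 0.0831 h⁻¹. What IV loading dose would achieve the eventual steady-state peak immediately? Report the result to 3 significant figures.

Accumulation ratio R = 1 / (1 − e^(−kτ)) = 1 / (1 − e^(−0.08310×9.80)) = 1 / (1 − 0.4429) = 1.795
Loading dose = maintenance dose × R = 284 × 1.795 ≈ 510 mg

510 mg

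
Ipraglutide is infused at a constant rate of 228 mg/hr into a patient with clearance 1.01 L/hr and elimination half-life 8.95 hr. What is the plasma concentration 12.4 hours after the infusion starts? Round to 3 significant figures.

Css = rate / CL = 228 / 1.01 = 225.7 mg/L
k = ln 2 / 8.95 = 0.07745 hr⁻¹
C(t) = Css (1 − e^(−kt)) = 225.7 × (1 − e^(−0.9603)) = 225.7 × 0.6172 ≈ 139 mg/L

139 mg/L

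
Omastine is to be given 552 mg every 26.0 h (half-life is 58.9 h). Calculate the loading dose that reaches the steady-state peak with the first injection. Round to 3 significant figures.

2090 mg

k = ln 2 / 58.9 = 0.01177 h⁻¹
Accumulation ratio R = 1 / (1 − e^(−kτ)) = 1 / (1 − e^(−0.01177×26.0)) = 1 / (1 − 0.7364) = 3.794
Loading dose = maintenance dose × R = 552 × 3.794 ≈ 2090 mg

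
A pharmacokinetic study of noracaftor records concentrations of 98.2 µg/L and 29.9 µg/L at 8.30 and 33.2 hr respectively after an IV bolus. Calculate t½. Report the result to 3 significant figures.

k = ln(C₁/C₂) / (t₂ − t₁) = ln(98.2/29.9) / (33.2 − 8.30)
  = 1.189 / 24.90 = 0.04776 hr⁻¹
t½ = ln 2 / k = ln 2 / 0.04776 ≈ 14.5 hours

14.5 hours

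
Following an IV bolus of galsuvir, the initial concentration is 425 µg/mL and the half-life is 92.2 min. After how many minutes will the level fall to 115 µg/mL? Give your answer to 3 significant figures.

174 minutes

k = ln 2 / 92.2 = 0.007518 min⁻¹
C(t) = C₀ e^(−kt)  ⇒  t = ln(C₀/C) / k
t = ln(425/115) / 0.007518 = 1.307 / 0.007518 ≈ 174 minutes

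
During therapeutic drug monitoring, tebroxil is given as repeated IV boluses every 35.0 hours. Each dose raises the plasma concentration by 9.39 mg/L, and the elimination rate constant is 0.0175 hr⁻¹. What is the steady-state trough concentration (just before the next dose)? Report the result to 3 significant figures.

11.1 mg/L

Fraction remaining after one interval: e^(−kτ) = e^(−0.01750 × 35.0) = 0.5420
R = 1 / (1 − 0.5420) = 2.183
Css,max = 9.39 × 2.183 = 20.50 mg/L
Css,min = Css,max × e^(−kτ) = 20.50 × 0.5420 ≈ 11.1 mg/L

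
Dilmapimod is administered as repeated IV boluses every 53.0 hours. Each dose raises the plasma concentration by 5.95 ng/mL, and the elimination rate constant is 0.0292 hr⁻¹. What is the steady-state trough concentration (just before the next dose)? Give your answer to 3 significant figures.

1.61 ng/mL

Fraction remaining after one interval: e^(−kτ) = e^(−0.02920 × 53.0) = 0.2128
R = 1 / (1 − 0.2128) = 1.270
Css,max = 5.95 × 1.270 = 7.558 ng/mL
Css,min = Css,max × e^(−kτ) = 7.558 × 0.2128 ≈ 1.61 ng/mL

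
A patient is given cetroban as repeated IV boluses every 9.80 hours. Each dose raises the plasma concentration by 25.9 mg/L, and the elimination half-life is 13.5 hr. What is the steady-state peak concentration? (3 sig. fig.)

65.5 mg/L

k = ln 2 / 13.5 = 0.05134 hr⁻¹
Fraction remaining after one interval: e^(−kτ) = e^(−0.05134 × 9.80) = 0.6046
R = 1 / (1 − 0.6046) = 2.529
Css,max = 25.9 × 2.529 ≈ 65.5 mg/L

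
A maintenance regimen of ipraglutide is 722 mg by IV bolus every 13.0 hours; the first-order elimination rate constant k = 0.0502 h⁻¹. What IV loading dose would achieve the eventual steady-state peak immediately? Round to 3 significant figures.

Accumulation ratio R = 1 / (1 − e^(−kτ)) = 1 / (1 − e^(−0.05020×13.0)) = 1 / (1 − 0.5207) = 2.086
Loading dose = maintenance dose × R = 722 × 2.086 ≈ 1510 mg

1510 mg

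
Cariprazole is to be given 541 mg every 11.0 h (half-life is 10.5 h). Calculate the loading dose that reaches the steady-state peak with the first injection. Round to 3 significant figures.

k = ln 2 / 10.5 = 0.06601 h⁻¹
Accumulation ratio R = 1 / (1 − e^(−kτ)) = 1 / (1 − e^(−0.06601×11.0)) = 1 / (1 − 0.4838) = 1.937
Loading dose = maintenance dose × R = 541 × 1.937 ≈ 1050 mg

1050 mg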